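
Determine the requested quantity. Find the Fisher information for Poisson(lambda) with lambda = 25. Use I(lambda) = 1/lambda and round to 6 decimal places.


Fisher information for Poisson: I(lambda) = 1/lambda.
lambda = 25.
I(lambda) = 1/25 = 0.040000

0.040000


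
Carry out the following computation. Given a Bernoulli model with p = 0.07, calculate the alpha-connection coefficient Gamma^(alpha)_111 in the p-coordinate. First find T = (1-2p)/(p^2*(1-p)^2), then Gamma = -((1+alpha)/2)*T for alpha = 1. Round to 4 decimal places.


Skewness (Amari-Chentsov) tensor: T = (1-2p)/(p^2*(1-p)^2).
p = 0.07, 1-2p = 0.86, p^2 = 0.0049, (1-p)^2 = 0.8649.
T = 0.86/(0.0049 * 0.8649) = 202.92543.
In the p-coordinate, Gamma^(alpha) = Gamma^(0) - (alpha/2)*T with Gamma^(0) = (1/2)*g'(p) = -T/2,
so Gamma^(alpha) = -((1+alpha)/2)*T.
alpha = 1, -(1+alpha)/2 = -1.0.
Gamma = -1.0 * 202.92543 = -202.9254

-202.9254


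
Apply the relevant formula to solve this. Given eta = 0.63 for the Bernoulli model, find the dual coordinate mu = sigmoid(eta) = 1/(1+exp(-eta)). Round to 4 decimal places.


Dual coordinate (expectation parameter) for Bernoulli:
mu = 1/(1+exp(-eta)).
eta = 0.63.
exp(-eta) = exp(-0.63) = 0.532592.
mu = 1/(1+0.532592) = 0.6525

0.6525


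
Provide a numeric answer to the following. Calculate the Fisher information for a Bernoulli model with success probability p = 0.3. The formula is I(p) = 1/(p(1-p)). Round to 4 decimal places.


For Bernoulli(p), Fisher information is I(p) = 1/(p*(1-p)).
p = 0.3, 1-p = 0.7.
p*(1-p) = 0.21.
I(p) = 1/0.21 = 4.7619

4.7619


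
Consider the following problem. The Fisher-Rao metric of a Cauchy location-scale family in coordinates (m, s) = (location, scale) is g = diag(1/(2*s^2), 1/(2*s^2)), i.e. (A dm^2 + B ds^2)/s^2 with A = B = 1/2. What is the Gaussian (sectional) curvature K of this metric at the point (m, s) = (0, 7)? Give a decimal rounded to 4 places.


The metric has the form g = (A dm^2 + B ds^2)/s^2 with A = 1/2, B = 1/2.
Substitute u = sqrt(A/B)*m: g = B*(du^2 + ds^2)/s^2, i.e. B times the
Poincare upper half-plane metric, which has constant Gaussian curvature -1.
Scaling a 2D metric by a constant c divides the Gaussian curvature by c,
so K = -1/B = -1/(1/2) = -2.0000 everywhere (the point (m, s) = (0, 7) is irrelevant:
the curvature is constant).
The requested Gaussian curvature is K = -2.0000.

-2.0000


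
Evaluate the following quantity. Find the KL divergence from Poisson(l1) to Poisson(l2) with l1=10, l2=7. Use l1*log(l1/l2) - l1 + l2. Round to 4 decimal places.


KL divergence for Poisson:
KL = l1*log(l1/l2) - l1 + l2.
l1 = 10, l2 = 7.
log(10/7) = 0.356675.
l1*log(l1/l2) = 10 * 0.356675 = 3.566749.
KL = 3.566749 - 10 + 7 = 0.5667

0.5667


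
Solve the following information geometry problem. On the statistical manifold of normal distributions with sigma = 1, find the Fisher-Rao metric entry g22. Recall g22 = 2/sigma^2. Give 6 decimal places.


For the 2-parameter normal family, the Fisher metric has:
  g11 = 1/sigma^2, g22 = 2/sigma^2.
sigma = 1, sigma^2 = 1.
g22 = 2.000000

2.000000


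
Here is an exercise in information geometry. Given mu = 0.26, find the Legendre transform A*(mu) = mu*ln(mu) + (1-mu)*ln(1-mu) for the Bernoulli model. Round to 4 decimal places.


Legendre transform for Bernoulli:
A*(mu) = mu*log(mu) + (1-mu)*log(1-mu).
mu = 0.26, 1-mu = 0.74.
mu*log(mu) = 0.26*log(0.26) = -0.350239.
(1-mu)*log(1-mu) = 0.74*log(0.74) = -0.222818.
A* = -0.350239 + -0.222818 = -0.5731

-0.5731


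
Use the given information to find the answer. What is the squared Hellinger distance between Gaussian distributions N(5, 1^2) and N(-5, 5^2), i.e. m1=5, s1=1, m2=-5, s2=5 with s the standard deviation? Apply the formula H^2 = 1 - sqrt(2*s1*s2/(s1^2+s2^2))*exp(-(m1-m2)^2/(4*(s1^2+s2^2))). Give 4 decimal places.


Squared Hellinger distance for Gaussians:
H^2 = 1 - sqrt(2*s1*s2/(s1^2+s2^2)) * exp(-(m1-m2)^2/(4*(s1^2+s2^2))).
s1^2 = 1, s2^2 = 25, s1^2+s2^2 = 26.
sqrt(2*1*5/(26)) = 0.620174.
(m1-m2)^2 = (10)^2 = 100.
exp(-100/(4*26)) = exp(-0.961538) = 0.382304.
H^2 = 1 - 0.620174*0.382304 = 0.7629

0.7629


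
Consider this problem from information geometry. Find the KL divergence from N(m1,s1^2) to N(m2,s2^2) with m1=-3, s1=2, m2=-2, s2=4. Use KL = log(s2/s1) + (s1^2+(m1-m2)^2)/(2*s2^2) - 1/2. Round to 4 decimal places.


KL divergence between normal distributions:
KL = log(s2/s1) + (s1^2 + (m1-m2)^2)/(2*s2^2) - 1/2.
log(4/2) = 0.693147.
(2^2 + (-3--2)^2)/(2*4^2) = (4 + 1)/32 = 0.15625.
KL = 0.693147 + 0.15625 - 0.5 = 0.3494

0.3494


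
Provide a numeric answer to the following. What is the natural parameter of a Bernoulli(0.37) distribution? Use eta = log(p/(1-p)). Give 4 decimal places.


Natural parameter for Bernoulli: eta = log(p/(1-p)).
p = 0.37, 1-p = 0.63.
p/(1-p) = 0.587302.
eta = log(0.587302) = -0.5322

-0.5322


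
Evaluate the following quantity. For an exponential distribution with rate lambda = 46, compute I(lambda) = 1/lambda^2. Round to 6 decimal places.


Fisher information for exponential: I(lambda) = 1/lambda^2.
lambda = 46, lambda^2 = 2116.
I = 1/2116 = 0.000473

0.000473


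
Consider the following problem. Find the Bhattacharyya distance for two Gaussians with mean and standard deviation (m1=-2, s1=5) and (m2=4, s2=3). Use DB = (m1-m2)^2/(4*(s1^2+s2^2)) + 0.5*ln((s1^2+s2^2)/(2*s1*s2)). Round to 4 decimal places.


Bhattacharyya distance between two Gaussians:
DB = (m1-m2)^2/(4*(s1^2+s2^2)) + (1/2)*ln((s1^2+s2^2)/(2*s1*s2)).
(m1-m2)^2 = (-6)^2 = 36.
s1^2+s2^2 = 25 + 9 = 34.
term1 = 36/136 = 0.264706.
term2 = 0.5*ln(34/30.0) = 0.062582.
DB = 0.264706 + 0.062582 = 0.3273

0.3273


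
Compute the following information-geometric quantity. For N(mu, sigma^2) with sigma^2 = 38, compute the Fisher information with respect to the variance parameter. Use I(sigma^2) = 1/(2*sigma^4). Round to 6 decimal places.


Fisher information for variance: I(sigma^2) = 1/(2*sigma^4).
sigma^2 = 38, so sigma^4 = 1444.
I = 1/(2*1444) = 1/2888 = 0.000346

0.000346


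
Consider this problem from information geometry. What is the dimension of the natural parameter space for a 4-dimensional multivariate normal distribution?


Exponential family dimension calculation:
For 4-dim MVN: mean has 4 params, covariance has 4*5/2 = 10 unique entries.
Total dim = 4 + 10 = 14.

14


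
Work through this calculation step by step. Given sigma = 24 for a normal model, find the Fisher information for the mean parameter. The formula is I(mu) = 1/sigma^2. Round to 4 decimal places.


The Fisher information for the mean of a normal distribution is I(mu) = 1/sigma^2.
sigma = 24, so sigma^2 = 576.
I(mu) = 1/576 = 0.0017

0.0017


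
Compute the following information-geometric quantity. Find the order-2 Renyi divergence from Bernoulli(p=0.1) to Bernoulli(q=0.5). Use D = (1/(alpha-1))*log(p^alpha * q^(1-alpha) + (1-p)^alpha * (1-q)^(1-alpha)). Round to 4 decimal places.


Renyi divergence of order alpha between Bernoulli distributions:
D = (1/(alpha-1))*log(p^alpha * q^(1-alpha) + (1-p)^alpha * (1-q)^(1-alpha)).
alpha = 2, p = 0.1, q = 0.5.
p^alpha * q^(1-alpha) = 0.1^2 * 0.5^-1 = 0.02.
(1-p)^alpha * (1-q)^(1-alpha) = 0.9^2 * 0.5^-1 = 1.62.
sum = 0.02 + 1.62 = 1.64.
D = (1/1)*log(1.64) = 0.4947

0.4947


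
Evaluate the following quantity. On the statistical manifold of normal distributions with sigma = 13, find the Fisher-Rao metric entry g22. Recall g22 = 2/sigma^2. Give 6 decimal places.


For the 2-parameter normal family, the Fisher metric has:
  g11 = 1/sigma^2, g22 = 2/sigma^2.
sigma = 13, sigma^2 = 169.
g22 = 0.011834

0.011834


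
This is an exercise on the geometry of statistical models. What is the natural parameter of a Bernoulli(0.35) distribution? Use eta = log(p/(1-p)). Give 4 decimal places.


Natural parameter for Bernoulli: eta = log(p/(1-p)).
p = 0.35, 1-p = 0.65.
p/(1-p) = 0.538462.
eta = log(0.538462) = -0.6190

-0.6190


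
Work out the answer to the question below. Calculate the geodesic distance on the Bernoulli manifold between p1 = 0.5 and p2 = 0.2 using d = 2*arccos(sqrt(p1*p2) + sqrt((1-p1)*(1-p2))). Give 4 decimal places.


Geodesic distance on Bernoulli manifold:
d(p1,p2) = 2*arccos(sqrt(p1*p2) + sqrt((1-p1)*(1-p2))).
sqrt(p1*p2) = sqrt(0.5*0.2) = 0.316228.
sqrt((1-p1)*(1-p2)) = sqrt(0.5*0.8) = 0.632456.
arg = 0.316228 + 0.632456 = 0.948683.
d = 2*arccos(0.948683) = 0.6435

0.6435


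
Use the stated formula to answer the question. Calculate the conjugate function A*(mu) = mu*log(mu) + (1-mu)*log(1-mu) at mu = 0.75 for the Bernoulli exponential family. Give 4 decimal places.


Legendre transform for Bernoulli:
A*(mu) = mu*log(mu) + (1-mu)*log(1-mu).
mu = 0.75, 1-mu = 0.25.
mu*log(mu) = 0.75*log(0.75) = -0.215762.
(1-mu)*log(1-mu) = 0.25*log(0.25) = -0.346574.
A* = -0.215762 + -0.346574 = -0.5623

-0.5623


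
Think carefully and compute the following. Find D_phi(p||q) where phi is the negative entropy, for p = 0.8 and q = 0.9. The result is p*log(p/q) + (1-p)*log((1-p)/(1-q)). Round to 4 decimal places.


Bregman divergence with negative entropy generator:
D = p*log(p/q) + (1-p)*log((1-p)/(1-q)).
p = 0.8, q = 0.9.
p*log(p/q) = 0.8*log(0.8/0.9) = -0.094226.
(1-p)*log((1-p)/(1-q)) = 0.2*log(0.2/0.1) = 0.138629.
D = -0.094226 + 0.138629 = 0.0444

0.0444


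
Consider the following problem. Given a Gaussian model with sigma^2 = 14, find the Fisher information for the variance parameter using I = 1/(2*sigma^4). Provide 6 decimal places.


Fisher information for variance: I(sigma^2) = 1/(2*sigma^4).
sigma^2 = 14, so sigma^4 = 196.
I = 1/(2*196) = 1/392 = 0.002551

0.002551


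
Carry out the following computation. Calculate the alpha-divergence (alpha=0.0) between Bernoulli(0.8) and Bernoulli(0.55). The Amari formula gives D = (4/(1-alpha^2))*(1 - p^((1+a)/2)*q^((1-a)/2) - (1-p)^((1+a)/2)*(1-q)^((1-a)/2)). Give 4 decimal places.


Amari alpha-divergence:
D = (4/(1-alpha^2))*(1 - p^((1+a)/2)*q^((1-a)/2) - (1-p)^((1+a)/2)*(1-q)^((1-a)/2)).
alpha = 0.0, p = 0.8, q = 0.55.
e1 = (1+alpha)/2 = 0.5, e2 = (1-alpha)/2 = 0.5.
t1 = p^e1 * q^e2 = 0.8^0.5 * 0.55^0.5 = 0.663325.
t2 = (1-p)^e1 * (1-q)^e2 = 0.2^0.5 * 0.45^0.5 = 0.3.
4/(1-alpha^2) = 4.0.
D = 4.0*(1 - 0.663325 - 0.3) = 0.1467

0.1467


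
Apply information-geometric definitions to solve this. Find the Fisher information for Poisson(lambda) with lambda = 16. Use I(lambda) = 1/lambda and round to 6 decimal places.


Fisher information for Poisson: I(lambda) = 1/lambda.
lambda = 16.
I(lambda) = 1/16 = 0.062500

0.062500


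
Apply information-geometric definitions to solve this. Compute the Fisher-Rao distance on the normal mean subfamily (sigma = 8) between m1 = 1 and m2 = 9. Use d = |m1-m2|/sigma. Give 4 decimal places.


On the fixed-variance normal subfamily, geodesic distance = |m1-m2|/sigma.
|1 - 9| = 8.
sigma = 8.
d = 8/8 = 1.0000

1.0000


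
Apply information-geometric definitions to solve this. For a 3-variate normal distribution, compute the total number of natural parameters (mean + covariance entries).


Exponential family dimension calculation:
For 3-dim MVN: mean has 3 params, covariance has 3*4/2 = 6 unique entries.
Total dim = 3 + 6 = 9.

9


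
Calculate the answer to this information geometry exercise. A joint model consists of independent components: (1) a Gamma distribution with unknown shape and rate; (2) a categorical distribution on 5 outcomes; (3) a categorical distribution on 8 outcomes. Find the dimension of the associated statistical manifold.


The dimension of a statistical manifold equals the number of free
(independent) real parameters of the model. For a product of independent
blocks the parameter counts add.
- Gamma (shape, rate): 2.
- categorical on 5 outcomes (probabilities sum to 1): 5-1 = 4.
- categorical on 8 outcomes (probabilities sum to 1): 8-1 = 7.
Total = 2 + 4 + 7 = 13.
Dimension = 13

13


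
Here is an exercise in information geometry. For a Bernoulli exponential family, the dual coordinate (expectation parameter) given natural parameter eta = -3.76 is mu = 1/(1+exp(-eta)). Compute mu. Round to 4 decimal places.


Dual coordinate (expectation parameter) for Bernoulli:
mu = 1/(1+exp(-eta)).
eta = -3.76.
exp(-eta) = exp(3.76) = 42.948426.
mu = 1/(1+42.948426) = 0.0228

0.0228


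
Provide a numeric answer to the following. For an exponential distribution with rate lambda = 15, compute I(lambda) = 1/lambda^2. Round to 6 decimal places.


Fisher information for exponential: I(lambda) = 1/lambda^2.
lambda = 15, lambda^2 = 225.
I = 1/225 = 0.004444

0.004444


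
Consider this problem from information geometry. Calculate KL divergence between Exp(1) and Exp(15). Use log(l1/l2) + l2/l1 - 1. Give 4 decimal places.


KL divergence for exponential family:
KL = log(l1/l2) + l2/l1 - 1.
log(1/15) = -2.70805.
15/1 = 15.0.
KL = -2.70805 + 15.0 - 1 = 11.2919

11.2919


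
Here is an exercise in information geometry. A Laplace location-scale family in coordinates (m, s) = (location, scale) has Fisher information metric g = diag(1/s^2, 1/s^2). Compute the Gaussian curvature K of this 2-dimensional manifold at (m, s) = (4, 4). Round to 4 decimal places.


The metric has the form g = (A dm^2 + B ds^2)/s^2 with A = 1, B = 1.
Substitute u = sqrt(A/B)*m: g = B*(du^2 + ds^2)/s^2, i.e. B times the
Poincare upper half-plane metric, which has constant Gaussian curvature -1.
Scaling a 2D metric by a constant c divides the Gaussian curvature by c,
so K = -1/B = -1/(1) = -1.0000 everywhere (the point (m, s) = (4, 4) is irrelevant:
the curvature is constant).
The requested Gaussian curvature is K = -1.0000.

-1.0000


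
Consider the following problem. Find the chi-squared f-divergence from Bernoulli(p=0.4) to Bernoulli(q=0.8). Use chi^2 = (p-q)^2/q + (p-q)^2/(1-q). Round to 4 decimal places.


Chi-squared divergence between Bernoulli distributions:
chi^2 = (p-q)^2/q + (p-q)^2/(1-q).
p = 0.4, q = 0.8, p-q = -0.4.
(p-q)^2 = 0.16.
term1 = 0.16/0.8 = 0.2.
term2 = 0.16/0.2 = 0.8.
chi^2 = 0.2 + 0.8 = 1.0000

1.0000


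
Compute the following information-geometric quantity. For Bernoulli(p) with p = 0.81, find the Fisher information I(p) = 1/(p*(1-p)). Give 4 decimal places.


For Bernoulli(p), Fisher information is I(p) = 1/(p*(1-p)).
p = 0.81, 1-p = 0.19.
p*(1-p) = 0.1539.
I(p) = 1/0.1539 = 6.4977

6.4977


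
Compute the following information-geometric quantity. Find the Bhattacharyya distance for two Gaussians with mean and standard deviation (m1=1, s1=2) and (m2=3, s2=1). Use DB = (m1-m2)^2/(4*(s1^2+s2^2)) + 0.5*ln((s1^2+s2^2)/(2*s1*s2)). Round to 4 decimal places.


Bhattacharyya distance between two Gaussians:
DB = (m1-m2)^2/(4*(s1^2+s2^2)) + (1/2)*ln((s1^2+s2^2)/(2*s1*s2)).
(m1-m2)^2 = (-2)^2 = 4.
s1^2+s2^2 = 4 + 1 = 5.
term1 = 4/20 = 0.2.
term2 = 0.5*ln(5/4.0) = 0.111572.
DB = 0.2 + 0.111572 = 0.3116

0.3116


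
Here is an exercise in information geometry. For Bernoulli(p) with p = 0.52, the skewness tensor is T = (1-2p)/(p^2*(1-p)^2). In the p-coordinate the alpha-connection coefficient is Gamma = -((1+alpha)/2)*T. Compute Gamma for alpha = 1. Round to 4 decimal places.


Skewness (Amari-Chentsov) tensor: T = (1-2p)/(p^2*(1-p)^2).
p = 0.52, 1-2p = -0.04, p^2 = 0.2704, (1-p)^2 = 0.2304.
T = -0.04/(0.2704 * 0.2304) = -0.642053.
In the p-coordinate, Gamma^(alpha) = Gamma^(0) - (alpha/2)*T with Gamma^(0) = (1/2)*g'(p) = -T/2,
so Gamma^(alpha) = -((1+alpha)/2)*T.
alpha = 1, -(1+alpha)/2 = -1.0.
Gamma = -1.0 * -0.642053 = 0.6421

0.6421


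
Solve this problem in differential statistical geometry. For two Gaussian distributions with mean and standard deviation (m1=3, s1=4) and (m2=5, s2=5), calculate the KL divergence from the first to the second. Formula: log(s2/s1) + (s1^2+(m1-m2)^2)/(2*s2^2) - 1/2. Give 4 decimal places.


KL divergence between normal distributions:
KL = log(s2/s1) + (s1^2 + (m1-m2)^2)/(2*s2^2) - 1/2.
log(5/4) = 0.223144.
(4^2 + (3-5)^2)/(2*5^2) = (16 + 4)/50 = 0.4.
KL = 0.223144 + 0.4 - 0.5 = 0.1231

0.1231


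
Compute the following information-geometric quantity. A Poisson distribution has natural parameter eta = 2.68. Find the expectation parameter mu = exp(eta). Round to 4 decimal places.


Expectation parameter for Poisson exponential family:
mu = exp(eta).
eta = 2.68.
mu = exp(2.68) = 14.5851

14.5851


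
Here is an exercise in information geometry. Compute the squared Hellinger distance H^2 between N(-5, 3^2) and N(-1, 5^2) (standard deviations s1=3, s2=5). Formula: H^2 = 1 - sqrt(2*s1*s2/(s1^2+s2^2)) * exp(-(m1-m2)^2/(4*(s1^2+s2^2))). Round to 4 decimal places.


Squared Hellinger distance for Gaussians:
H^2 = 1 - sqrt(2*s1*s2/(s1^2+s2^2)) * exp(-(m1-m2)^2/(4*(s1^2+s2^2))).
s1^2 = 9, s2^2 = 25, s1^2+s2^2 = 34.
sqrt(2*3*5/(34)) = 0.939336.
(m1-m2)^2 = (-4)^2 = 16.
exp(-16/(4*34)) = exp(-0.117647) = 0.88901.
H^2 = 1 - 0.939336*0.88901 = 0.1649

0.1649


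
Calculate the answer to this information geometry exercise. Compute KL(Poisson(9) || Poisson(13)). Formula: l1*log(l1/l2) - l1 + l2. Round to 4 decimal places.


KL divergence for Poisson:
KL = l1*log(l1/l2) - l1 + l2.
l1 = 9, l2 = 13.
log(9/13) = -0.367725.
l1*log(l1/l2) = 9 * -0.367725 = -3.309523.
KL = -3.309523 - 9 + 13 = 0.6905

0.6905


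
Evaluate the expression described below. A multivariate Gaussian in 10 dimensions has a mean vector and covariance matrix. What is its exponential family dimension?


Exponential family dimension calculation:
For 10-dim MVN: mean has 10 params, covariance has 10*11/2 = 55 unique entries.
Total dim = 10 + 55 = 65.

65


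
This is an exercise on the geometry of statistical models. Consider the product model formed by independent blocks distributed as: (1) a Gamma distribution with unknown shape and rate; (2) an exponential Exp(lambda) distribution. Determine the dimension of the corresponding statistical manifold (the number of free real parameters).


The dimension of a statistical manifold equals the number of free
(independent) real parameters of the model. For a product of independent
blocks the parameter counts add.
- Gamma (shape, rate): 2.
- exponential (lambda): 1.
Total = 2 + 1 = 3.
Dimension = 3

3


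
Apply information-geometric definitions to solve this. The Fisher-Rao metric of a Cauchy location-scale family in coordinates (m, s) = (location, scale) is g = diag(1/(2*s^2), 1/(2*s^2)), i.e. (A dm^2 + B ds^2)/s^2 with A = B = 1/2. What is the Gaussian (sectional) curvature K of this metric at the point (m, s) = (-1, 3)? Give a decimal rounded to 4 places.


The metric has the form g = (A dm^2 + B ds^2)/s^2 with A = 1/2, B = 1/2.
Substitute u = sqrt(A/B)*m: g = B*(du^2 + ds^2)/s^2, i.e. B times the
Poincare upper half-plane metric, which has constant Gaussian curvature -1.
Scaling a 2D metric by a constant c divides the Gaussian curvature by c,
so K = -1/B = -1/(1/2) = -2.0000 everywhere (the point (m, s) = (-1, 3) is irrelevant:
the curvature is constant).
The requested Gaussian curvature is K = -2.0000.

-2.0000


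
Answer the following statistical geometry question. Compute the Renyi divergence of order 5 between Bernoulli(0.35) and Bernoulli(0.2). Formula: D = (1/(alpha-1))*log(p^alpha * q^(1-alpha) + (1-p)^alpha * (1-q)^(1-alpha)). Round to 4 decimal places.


Renyi divergence of order alpha between Bernoulli distributions:
D = (1/(alpha-1))*log(p^alpha * q^(1-alpha) + (1-p)^alpha * (1-q)^(1-alpha)).
alpha = 5, p = 0.35, q = 0.2.
p^alpha * q^(1-alpha) = 0.35^5 * 0.2^-4 = 3.282617.
(1-p)^alpha * (1-q)^(1-alpha) = 0.65^5 * 0.8^-4 = 0.283274.
sum = 3.282617 + 0.283274 = 3.565891.
D = (1/4)*log(3.565891) = 0.3179

0.3179


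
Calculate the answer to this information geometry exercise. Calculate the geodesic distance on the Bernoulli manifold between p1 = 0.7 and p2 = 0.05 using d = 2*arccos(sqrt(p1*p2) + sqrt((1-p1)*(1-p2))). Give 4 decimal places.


Geodesic distance on Bernoulli manifold:
d(p1,p2) = 2*arccos(sqrt(p1*p2) + sqrt((1-p1)*(1-p2))).
sqrt(p1*p2) = sqrt(0.7*0.05) = 0.187083.
sqrt((1-p1)*(1-p2)) = sqrt(0.3*0.95) = 0.533854.
arg = 0.187083 + 0.533854 = 0.720937.
d = 2*arccos(0.720937) = 1.5313

1.5313


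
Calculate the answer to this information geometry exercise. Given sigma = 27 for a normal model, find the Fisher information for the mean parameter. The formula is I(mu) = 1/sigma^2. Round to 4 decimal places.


The Fisher information for the mean of a normal distribution is I(mu) = 1/sigma^2.
sigma = 27, so sigma^2 = 729.
I(mu) = 1/729 = 0.0014

0.0014


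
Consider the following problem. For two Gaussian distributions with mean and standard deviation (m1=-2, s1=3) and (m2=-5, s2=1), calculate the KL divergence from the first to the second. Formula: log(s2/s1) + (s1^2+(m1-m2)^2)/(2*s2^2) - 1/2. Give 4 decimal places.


KL divergence between normal distributions:
KL = log(s2/s1) + (s1^2 + (m1-m2)^2)/(2*s2^2) - 1/2.
log(1/3) = -1.098612.
(3^2 + (-2--5)^2)/(2*1^2) = (9 + 9)/2 = 9.0.
KL = -1.098612 + 9.0 - 0.5 = 7.4014

7.4014


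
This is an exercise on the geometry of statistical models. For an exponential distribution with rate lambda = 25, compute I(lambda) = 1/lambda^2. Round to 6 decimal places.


Fisher information for exponential: I(lambda) = 1/lambda^2.
lambda = 25, lambda^2 = 625.
I = 1/625 = 0.001600

0.001600


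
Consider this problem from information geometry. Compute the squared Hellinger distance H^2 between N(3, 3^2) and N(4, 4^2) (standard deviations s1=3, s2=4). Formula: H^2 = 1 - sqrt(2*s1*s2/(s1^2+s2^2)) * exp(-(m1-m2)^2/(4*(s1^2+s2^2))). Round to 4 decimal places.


Squared Hellinger distance for Gaussians:
H^2 = 1 - sqrt(2*s1*s2/(s1^2+s2^2)) * exp(-(m1-m2)^2/(4*(s1^2+s2^2))).
s1^2 = 9, s2^2 = 16, s1^2+s2^2 = 25.
sqrt(2*3*4/(25)) = 0.979796.
(m1-m2)^2 = (-1)^2 = 1.
exp(-1/(4*25)) = exp(-0.01) = 0.99005.
H^2 = 1 - 0.979796*0.99005 = 0.0300

0.0300


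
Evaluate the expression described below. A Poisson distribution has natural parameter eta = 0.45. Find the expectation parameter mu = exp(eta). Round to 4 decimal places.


Expectation parameter for Poisson exponential family:
mu = exp(eta).
eta = 0.45.
mu = exp(0.45) = 1.5683

1.5683


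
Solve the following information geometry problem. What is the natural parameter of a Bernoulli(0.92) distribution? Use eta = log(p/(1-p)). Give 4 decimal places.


Natural parameter for Bernoulli: eta = log(p/(1-p)).
p = 0.92, 1-p = 0.08.
p/(1-p) = 11.5.
eta = log(11.5) = 2.4423

2.4423


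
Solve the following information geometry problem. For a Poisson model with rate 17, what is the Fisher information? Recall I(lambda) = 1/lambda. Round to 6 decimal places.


Fisher information for Poisson: I(lambda) = 1/lambda.
lambda = 17.
I(lambda) = 1/17 = 0.058824

0.058824


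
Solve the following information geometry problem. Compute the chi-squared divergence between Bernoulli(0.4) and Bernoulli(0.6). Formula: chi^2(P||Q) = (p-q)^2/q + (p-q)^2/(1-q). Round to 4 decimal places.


Chi-squared divergence between Bernoulli distributions:
chi^2 = (p-q)^2/q + (p-q)^2/(1-q).
p = 0.4, q = 0.6, p-q = -0.2.
(p-q)^2 = 0.04.
term1 = 0.04/0.6 = 0.066667.
term2 = 0.04/0.4 = 0.1.
chi^2 = 0.066667 + 0.1 = 0.1667

0.1667


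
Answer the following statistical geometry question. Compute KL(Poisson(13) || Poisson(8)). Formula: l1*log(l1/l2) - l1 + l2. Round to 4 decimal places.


KL divergence for Poisson:
KL = l1*log(l1/l2) - l1 + l2.
l1 = 13, l2 = 8.
log(13/8) = 0.485508.
l1*log(l1/l2) = 13 * 0.485508 = 6.311602.
KL = 6.311602 - 13 + 8 = 1.3116

1.3116


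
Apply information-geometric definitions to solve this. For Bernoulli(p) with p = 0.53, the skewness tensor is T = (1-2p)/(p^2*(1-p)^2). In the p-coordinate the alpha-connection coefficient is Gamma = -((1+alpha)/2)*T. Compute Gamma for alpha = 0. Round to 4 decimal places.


Skewness (Amari-Chentsov) tensor: T = (1-2p)/(p^2*(1-p)^2).
p = 0.53, 1-2p = -0.06, p^2 = 0.2809, (1-p)^2 = 0.2209.
T = -0.06/(0.2809 * 0.2209) = -0.96695.
In the p-coordinate, Gamma^(alpha) = Gamma^(0) - (alpha/2)*T with Gamma^(0) = (1/2)*g'(p) = -T/2,
so Gamma^(alpha) = -((1+alpha)/2)*T.
alpha = 0, -(1+alpha)/2 = -0.5.
Gamma = -0.5 * -0.96695 = 0.4835

0.4835


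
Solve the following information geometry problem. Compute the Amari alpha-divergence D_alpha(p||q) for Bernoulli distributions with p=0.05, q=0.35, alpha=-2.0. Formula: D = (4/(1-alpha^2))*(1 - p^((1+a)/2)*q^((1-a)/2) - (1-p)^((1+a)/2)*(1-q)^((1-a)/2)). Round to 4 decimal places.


Amari alpha-divergence:
D = (4/(1-alpha^2))*(1 - p^((1+a)/2)*q^((1-a)/2) - (1-p)^((1+a)/2)*(1-q)^((1-a)/2)).
alpha = -2.0, p = 0.05, q = 0.35.
e1 = (1+alpha)/2 = -0.5, e2 = (1-alpha)/2 = 1.5.
t1 = p^e1 * q^e2 = 0.05^-0.5 * 0.35^1.5 = 0.926013.
t2 = (1-p)^e1 * (1-q)^e2 = 0.95^-0.5 * 0.65^1.5 = 0.537661.
4/(1-alpha^2) = -1.333333.
D = -1.333333*(1 - 0.926013 - 0.537661) = 0.6182

0.6182


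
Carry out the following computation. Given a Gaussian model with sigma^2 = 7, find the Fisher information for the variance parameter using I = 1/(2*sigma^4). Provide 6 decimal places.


Fisher information for variance: I(sigma^2) = 1/(2*sigma^4).
sigma^2 = 7, so sigma^4 = 49.
I = 1/(2*49) = 1/98 = 0.010204

0.010204


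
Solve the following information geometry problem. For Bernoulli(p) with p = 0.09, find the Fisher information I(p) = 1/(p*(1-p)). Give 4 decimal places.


For Bernoulli(p), Fisher information is I(p) = 1/(p*(1-p)).
p = 0.09, 1-p = 0.91.
p*(1-p) = 0.0819.
I(p) = 1/0.0819 = 12.2100

12.2100


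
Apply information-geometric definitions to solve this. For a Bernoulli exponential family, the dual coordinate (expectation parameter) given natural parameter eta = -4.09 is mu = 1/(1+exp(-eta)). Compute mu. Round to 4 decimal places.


Dual coordinate (expectation parameter) for Bernoulli:
mu = 1/(1+exp(-eta)).
eta = -4.09.
exp(-eta) = exp(4.09) = 59.739892.
mu = 1/(1+59.739892) = 0.0165

0.0165


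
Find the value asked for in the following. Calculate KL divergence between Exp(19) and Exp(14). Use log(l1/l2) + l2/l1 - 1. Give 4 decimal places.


KL divergence for exponential family:
KL = log(l1/l2) + l2/l1 - 1.
log(19/14) = 0.305382.
14/19 = 0.736842.
KL = 0.305382 + 0.736842 - 1 = 0.0422

0.0422


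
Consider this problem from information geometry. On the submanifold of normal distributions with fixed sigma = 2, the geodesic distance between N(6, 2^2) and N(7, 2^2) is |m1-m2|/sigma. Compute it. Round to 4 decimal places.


On the fixed-variance normal subfamily, geodesic distance = |m1-m2|/sigma.
|6 - 7| = 1.
sigma = 2.
d = 1/2 = 0.5000

0.5000


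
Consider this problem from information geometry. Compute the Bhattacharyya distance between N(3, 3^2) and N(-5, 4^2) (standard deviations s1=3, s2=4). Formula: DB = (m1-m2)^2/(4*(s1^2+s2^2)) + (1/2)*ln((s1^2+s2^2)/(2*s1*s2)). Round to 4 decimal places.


Bhattacharyya distance between two Gaussians:
DB = (m1-m2)^2/(4*(s1^2+s2^2)) + (1/2)*ln((s1^2+s2^2)/(2*s1*s2)).
(m1-m2)^2 = (8)^2 = 64.
s1^2+s2^2 = 9 + 16 = 25.
term1 = 64/100 = 0.64.
term2 = 0.5*ln(25/24.0) = 0.020411.
DB = 0.64 + 0.020411 = 0.6604

0.6604


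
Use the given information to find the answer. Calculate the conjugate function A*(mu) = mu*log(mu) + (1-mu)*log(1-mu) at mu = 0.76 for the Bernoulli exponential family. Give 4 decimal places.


Legendre transform for Bernoulli:
A*(mu) = mu*log(mu) + (1-mu)*log(1-mu).
mu = 0.76, 1-mu = 0.24.
mu*log(mu) = 0.76*log(0.76) = -0.208572.
(1-mu)*log(1-mu) = 0.24*log(0.24) = -0.342508.
A* = -0.208572 + -0.342508 = -0.5511

-0.5511


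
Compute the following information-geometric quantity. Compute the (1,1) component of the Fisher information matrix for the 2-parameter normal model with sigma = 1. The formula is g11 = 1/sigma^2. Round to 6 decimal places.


For the 2-parameter normal family, the Fisher metric has:
  g11 = 1/sigma^2, g22 = 2/sigma^2.
sigma = 1, sigma^2 = 1.
g11 = 1.000000

1.000000


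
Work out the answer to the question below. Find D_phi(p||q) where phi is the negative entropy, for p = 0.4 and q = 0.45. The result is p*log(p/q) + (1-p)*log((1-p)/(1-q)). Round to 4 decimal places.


Bregman divergence with negative entropy generator:
D = p*log(p/q) + (1-p)*log((1-p)/(1-q)).
p = 0.4, q = 0.45.
p*log(p/q) = 0.4*log(0.4/0.45) = -0.047113.
(1-p)*log((1-p)/(1-q)) = 0.6*log(0.6/0.55) = 0.052207.
D = -0.047113 + 0.052207 = 0.0051

0.0051


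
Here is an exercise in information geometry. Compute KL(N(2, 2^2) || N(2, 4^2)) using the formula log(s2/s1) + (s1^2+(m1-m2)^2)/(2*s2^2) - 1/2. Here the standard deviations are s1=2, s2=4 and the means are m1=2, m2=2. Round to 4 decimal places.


KL divergence between normal distributions:
KL = log(s2/s1) + (s1^2 + (m1-m2)^2)/(2*s2^2) - 1/2.
log(4/2) = 0.693147.
(2^2 + (2-2)^2)/(2*4^2) = (4 + 0)/32 = 0.125.
KL = 0.693147 + 0.125 - 0.5 = 0.3181

0.3181


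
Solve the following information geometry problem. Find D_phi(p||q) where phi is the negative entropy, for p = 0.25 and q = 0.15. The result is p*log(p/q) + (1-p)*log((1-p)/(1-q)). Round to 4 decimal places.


Bregman divergence with negative entropy generator:
D = p*log(p/q) + (1-p)*log((1-p)/(1-q)).
p = 0.25, q = 0.15.
p*log(p/q) = 0.25*log(0.25/0.15) = 0.127706.
(1-p)*log((1-p)/(1-q)) = 0.75*log(0.75/0.85) = -0.093872.
D = 0.127706 + -0.093872 = 0.0338

0.0338


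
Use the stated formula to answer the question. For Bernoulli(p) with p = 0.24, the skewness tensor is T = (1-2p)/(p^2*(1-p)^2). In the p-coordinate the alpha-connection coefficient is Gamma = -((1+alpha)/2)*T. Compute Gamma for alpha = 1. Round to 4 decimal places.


Skewness (Amari-Chentsov) tensor: T = (1-2p)/(p^2*(1-p)^2).
p = 0.24, 1-2p = 0.52, p^2 = 0.0576, (1-p)^2 = 0.5776.
T = 0.52/(0.0576 * 0.5776) = 15.629809.
In the p-coordinate, Gamma^(alpha) = Gamma^(0) - (alpha/2)*T with Gamma^(0) = (1/2)*g'(p) = -T/2,
so Gamma^(alpha) = -((1+alpha)/2)*T.
alpha = 1, -(1+alpha)/2 = -1.0.
Gamma = -1.0 * 15.629809 = -15.6298

-15.6298


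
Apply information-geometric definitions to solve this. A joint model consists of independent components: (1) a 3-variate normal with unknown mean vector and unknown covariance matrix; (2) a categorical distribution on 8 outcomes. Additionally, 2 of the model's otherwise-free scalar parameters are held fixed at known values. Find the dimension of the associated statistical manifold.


The dimension of a statistical manifold equals the number of free
(independent) real parameters of the model. For a product of independent
blocks the parameter counts add.
- 3-variate normal: 3 (mean) + 3*4/2 = 6 (symmetric covariance) = 9.
- categorical on 8 outcomes (probabilities sum to 1): 8-1 = 7.
Total = 9 + 7 = 16.
2 parameter(s) fixed at known values: 16 - 2 = 14.
Dimension = 14

14


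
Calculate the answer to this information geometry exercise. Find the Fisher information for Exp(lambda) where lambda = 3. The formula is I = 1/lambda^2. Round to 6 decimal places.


Fisher information for exponential: I(lambda) = 1/lambda^2.
lambda = 3, lambda^2 = 9.
I = 1/9 = 0.111111

0.111111


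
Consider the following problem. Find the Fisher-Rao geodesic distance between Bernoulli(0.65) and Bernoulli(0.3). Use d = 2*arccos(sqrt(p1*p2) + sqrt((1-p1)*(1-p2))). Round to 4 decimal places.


Geodesic distance on Bernoulli manifold:
d(p1,p2) = 2*arccos(sqrt(p1*p2) + sqrt((1-p1)*(1-p2))).
sqrt(p1*p2) = sqrt(0.65*0.3) = 0.441588.
sqrt((1-p1)*(1-p2)) = sqrt(0.35*0.7) = 0.494975.
arg = 0.441588 + 0.494975 = 0.936563.
d = 2*arccos(0.936563) = 0.7162

0.7162


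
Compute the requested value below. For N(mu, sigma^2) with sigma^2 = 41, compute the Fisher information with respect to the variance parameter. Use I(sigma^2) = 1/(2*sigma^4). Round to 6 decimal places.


Fisher information for variance: I(sigma^2) = 1/(2*sigma^4).
sigma^2 = 41, so sigma^4 = 1681.
I = 1/(2*1681) = 1/3362 = 0.000297

0.000297


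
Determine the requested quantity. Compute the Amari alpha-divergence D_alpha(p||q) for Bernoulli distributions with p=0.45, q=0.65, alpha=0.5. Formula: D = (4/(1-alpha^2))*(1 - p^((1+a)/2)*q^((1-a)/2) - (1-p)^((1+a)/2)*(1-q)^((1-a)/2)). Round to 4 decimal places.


Amari alpha-divergence:
D = (4/(1-alpha^2))*(1 - p^((1+a)/2)*q^((1-a)/2) - (1-p)^((1+a)/2)*(1-q)^((1-a)/2)).
alpha = 0.5, p = 0.45, q = 0.65.
e1 = (1+alpha)/2 = 0.75, e2 = (1-alpha)/2 = 0.25.
t1 = p^e1 * q^e2 = 0.45^0.75 * 0.65^0.25 = 0.49333.
t2 = (1-p)^e1 * (1-q)^e2 = 0.55^0.75 * 0.35^0.25 = 0.491235.
4/(1-alpha^2) = 5.333333.
D = 5.333333*(1 - 0.49333 - 0.491235) = 0.0823

0.0823


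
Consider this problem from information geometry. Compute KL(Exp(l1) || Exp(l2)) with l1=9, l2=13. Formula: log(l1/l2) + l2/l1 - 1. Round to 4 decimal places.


KL divergence for exponential family:
KL = log(l1/l2) + l2/l1 - 1.
log(9/13) = -0.367725.
13/9 = 1.444444.
KL = -0.367725 + 1.444444 - 1 = 0.0767

0.0767


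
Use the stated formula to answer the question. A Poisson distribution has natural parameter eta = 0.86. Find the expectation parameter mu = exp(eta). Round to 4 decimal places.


Expectation parameter for Poisson exponential family:
mu = exp(eta).
eta = 0.86.
mu = exp(0.86) = 2.3632

2.3632


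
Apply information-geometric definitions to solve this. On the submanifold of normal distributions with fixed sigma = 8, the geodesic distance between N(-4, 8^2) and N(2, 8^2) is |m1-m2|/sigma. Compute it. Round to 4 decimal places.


On the fixed-variance normal subfamily, geodesic distance = |m1-m2|/sigma.
|-4 - 2| = 6.
sigma = 8.
d = 6/8 = 0.7500

0.7500


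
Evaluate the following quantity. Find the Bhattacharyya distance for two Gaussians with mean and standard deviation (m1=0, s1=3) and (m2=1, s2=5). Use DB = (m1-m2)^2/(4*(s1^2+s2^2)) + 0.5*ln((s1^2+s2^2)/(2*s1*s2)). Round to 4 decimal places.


Bhattacharyya distance between two Gaussians:
DB = (m1-m2)^2/(4*(s1^2+s2^2)) + (1/2)*ln((s1^2+s2^2)/(2*s1*s2)).
(m1-m2)^2 = (-1)^2 = 1.
s1^2+s2^2 = 9 + 25 = 34.
term1 = 1/136 = 0.007353.
term2 = 0.5*ln(34/30.0) = 0.062582.
DB = 0.007353 + 0.062582 = 0.0699

0.0699


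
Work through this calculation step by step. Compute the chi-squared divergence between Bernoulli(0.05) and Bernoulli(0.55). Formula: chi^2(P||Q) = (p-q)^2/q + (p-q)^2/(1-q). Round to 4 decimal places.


Chi-squared divergence between Bernoulli distributions:
chi^2 = (p-q)^2/q + (p-q)^2/(1-q).
p = 0.05, q = 0.55, p-q = -0.5.
(p-q)^2 = 0.25.
term1 = 0.25/0.55 = 0.454545.
term2 = 0.25/0.45 = 0.555556.
chi^2 = 0.454545 + 0.555556 = 1.0101

1.0101


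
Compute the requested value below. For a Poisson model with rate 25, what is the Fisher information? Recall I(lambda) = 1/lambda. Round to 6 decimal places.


Fisher information for Poisson: I(lambda) = 1/lambda.
lambda = 25.
I(lambda) = 1/25 = 0.040000

0.040000


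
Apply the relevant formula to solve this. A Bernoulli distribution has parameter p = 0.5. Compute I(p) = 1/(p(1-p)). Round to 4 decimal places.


For Bernoulli(p), Fisher information is I(p) = 1/(p*(1-p)).
p = 0.5, 1-p = 0.5.
p*(1-p) = 0.25.
I(p) = 1/0.25 = 4.0000

4.0000


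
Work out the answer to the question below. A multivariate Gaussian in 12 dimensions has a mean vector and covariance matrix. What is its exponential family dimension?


Exponential family dimension calculation:
For 12-dim MVN: mean has 12 params, covariance has 12*13/2 = 78 unique entries.
Total dim = 12 + 78 = 90.

90


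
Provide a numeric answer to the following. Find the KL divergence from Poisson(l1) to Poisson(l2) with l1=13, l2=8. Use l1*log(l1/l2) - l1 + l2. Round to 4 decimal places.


KL divergence for Poisson:
KL = l1*log(l1/l2) - l1 + l2.
l1 = 13, l2 = 8.
log(13/8) = 0.485508.
l1*log(l1/l2) = 13 * 0.485508 = 6.311602.
KL = 6.311602 - 13 + 8 = 1.3116

1.3116


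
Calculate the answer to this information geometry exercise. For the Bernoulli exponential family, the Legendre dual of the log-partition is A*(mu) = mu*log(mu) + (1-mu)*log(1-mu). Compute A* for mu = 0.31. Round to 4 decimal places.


Legendre transform for Bernoulli:
A*(mu) = mu*log(mu) + (1-mu)*log(1-mu).
mu = 0.31, 1-mu = 0.69.
mu*log(mu) = 0.31*log(0.31) = -0.363067.
(1-mu)*log(1-mu) = 0.69*log(0.69) = -0.256034.
A* = -0.363067 + -0.256034 = -0.6191

-0.6191


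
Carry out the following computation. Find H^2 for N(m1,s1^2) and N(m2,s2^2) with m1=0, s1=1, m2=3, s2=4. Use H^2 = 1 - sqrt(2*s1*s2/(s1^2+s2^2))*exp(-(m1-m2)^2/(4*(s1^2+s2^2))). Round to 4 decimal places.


Squared Hellinger distance for Gaussians:
H^2 = 1 - sqrt(2*s1*s2/(s1^2+s2^2)) * exp(-(m1-m2)^2/(4*(s1^2+s2^2))).
s1^2 = 1, s2^2 = 16, s1^2+s2^2 = 17.
sqrt(2*1*4/(17)) = 0.685994.
(m1-m2)^2 = (-3)^2 = 9.
exp(-9/(4*17)) = exp(-0.132353) = 0.876032.
H^2 = 1 - 0.685994*0.876032 = 0.3990

0.3990


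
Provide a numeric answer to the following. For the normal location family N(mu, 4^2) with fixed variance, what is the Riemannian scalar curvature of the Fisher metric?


This family has a single free parameter, so its statistical manifold
is 1-dimensional. The Riemann curvature tensor of any 1-dimensional
Riemannian manifold vanishes identically, so R = 0.

0


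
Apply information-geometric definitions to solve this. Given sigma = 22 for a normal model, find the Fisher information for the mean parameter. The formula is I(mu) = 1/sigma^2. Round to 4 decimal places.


The Fisher information for the mean of a normal distribution is I(mu) = 1/sigma^2.
sigma = 22, so sigma^2 = 484.
I(mu) = 1/484 = 0.0021

0.0021


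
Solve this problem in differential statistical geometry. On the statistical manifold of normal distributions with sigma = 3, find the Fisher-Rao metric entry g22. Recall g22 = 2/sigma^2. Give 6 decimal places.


For the 2-parameter normal family, the Fisher metric has:
  g11 = 1/sigma^2, g22 = 2/sigma^2.
sigma = 3, sigma^2 = 9.
g22 = 0.222222

0.222222


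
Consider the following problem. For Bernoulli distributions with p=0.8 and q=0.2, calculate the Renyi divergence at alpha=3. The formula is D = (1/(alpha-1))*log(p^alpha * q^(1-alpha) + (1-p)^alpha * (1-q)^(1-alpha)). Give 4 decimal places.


Renyi divergence of order alpha between Bernoulli distributions:
D = (1/(alpha-1))*log(p^alpha * q^(1-alpha) + (1-p)^alpha * (1-q)^(1-alpha)).
alpha = 3, p = 0.8, q = 0.2.
p^alpha * q^(1-alpha) = 0.8^3 * 0.2^-2 = 12.8.
(1-p)^alpha * (1-q)^(1-alpha) = 0.2^3 * 0.8^-2 = 0.0125.
sum = 12.8 + 0.0125 = 12.8125.
D = (1/2)*log(12.8125) = 1.2752

1.2752


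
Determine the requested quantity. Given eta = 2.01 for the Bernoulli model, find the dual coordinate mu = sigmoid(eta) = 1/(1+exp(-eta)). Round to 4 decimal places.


Dual coordinate (expectation parameter) for Bernoulli:
mu = 1/(1+exp(-eta)).
eta = 2.01.
exp(-eta) = exp(-2.01) = 0.133989.
mu = 1/(1+0.133989) = 0.8818

0.8818


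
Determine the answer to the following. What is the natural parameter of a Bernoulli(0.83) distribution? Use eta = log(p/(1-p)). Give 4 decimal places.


Natural parameter for Bernoulli: eta = log(p/(1-p)).
p = 0.83, 1-p = 0.17.
p/(1-p) = 4.882353.
eta = log(4.882353) = 1.5856

1.5856


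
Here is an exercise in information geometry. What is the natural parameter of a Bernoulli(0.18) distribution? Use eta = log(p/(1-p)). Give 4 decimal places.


Natural parameter for Bernoulli: eta = log(p/(1-p)).
p = 0.18, 1-p = 0.82.
p/(1-p) = 0.219512.
eta = log(0.219512) = -1.5163

-1.5163


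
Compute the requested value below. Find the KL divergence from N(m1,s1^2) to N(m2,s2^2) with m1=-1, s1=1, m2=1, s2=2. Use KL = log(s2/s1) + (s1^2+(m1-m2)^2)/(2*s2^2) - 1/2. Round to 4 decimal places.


KL divergence between normal distributions:
KL = log(s2/s1) + (s1^2 + (m1-m2)^2)/(2*s2^2) - 1/2.
log(2/1) = 0.693147.
(1^2 + (-1-1)^2)/(2*2^2) = (1 + 4)/8 = 0.625.
KL = 0.693147 + 0.625 - 0.5 = 0.8181

0.8181


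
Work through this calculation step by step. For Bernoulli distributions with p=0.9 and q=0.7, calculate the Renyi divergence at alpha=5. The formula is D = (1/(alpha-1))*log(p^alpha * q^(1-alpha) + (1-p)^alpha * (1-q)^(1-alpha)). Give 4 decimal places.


Renyi divergence of order alpha between Bernoulli distributions:
D = (1/(alpha-1))*log(p^alpha * q^(1-alpha) + (1-p)^alpha * (1-q)^(1-alpha)).
alpha = 5, p = 0.9, q = 0.7.
p^alpha * q^(1-alpha) = 0.9^5 * 0.7^-4 = 2.45935.
(1-p)^alpha * (1-q)^(1-alpha) = 0.1^5 * 0.3^-4 = 0.001235.
sum = 2.45935 + 0.001235 = 2.460585.
D = (1/4)*log(2.460585) = 0.2251

0.2251
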